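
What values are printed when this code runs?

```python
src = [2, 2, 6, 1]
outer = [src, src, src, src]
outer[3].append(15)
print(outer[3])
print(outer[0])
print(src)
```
[2, 2, 6, 1, 15]
[2, 2, 6, 1, 15]
[2, 2, 6, 1, 15]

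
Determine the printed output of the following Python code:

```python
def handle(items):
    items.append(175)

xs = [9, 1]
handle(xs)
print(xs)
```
[9, 1, 175]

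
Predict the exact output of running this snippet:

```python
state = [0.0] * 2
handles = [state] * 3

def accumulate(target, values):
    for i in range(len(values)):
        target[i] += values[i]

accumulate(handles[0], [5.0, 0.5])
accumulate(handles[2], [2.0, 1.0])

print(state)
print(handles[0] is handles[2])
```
[7.0, 1.5]
True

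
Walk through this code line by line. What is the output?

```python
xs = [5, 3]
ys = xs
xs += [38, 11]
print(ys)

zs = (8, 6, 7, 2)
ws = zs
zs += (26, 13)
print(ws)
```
[5, 3, 38, 11]
(8, 6, 7, 2)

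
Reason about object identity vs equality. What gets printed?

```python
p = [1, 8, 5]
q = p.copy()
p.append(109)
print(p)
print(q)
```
[1, 8, 5, 109]
[1, 8, 5]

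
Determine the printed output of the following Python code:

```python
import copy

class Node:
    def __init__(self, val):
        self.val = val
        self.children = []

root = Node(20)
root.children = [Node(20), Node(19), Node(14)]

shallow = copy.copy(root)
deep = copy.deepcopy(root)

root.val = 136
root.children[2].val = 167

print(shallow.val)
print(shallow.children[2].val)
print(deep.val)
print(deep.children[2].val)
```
20
167
20
14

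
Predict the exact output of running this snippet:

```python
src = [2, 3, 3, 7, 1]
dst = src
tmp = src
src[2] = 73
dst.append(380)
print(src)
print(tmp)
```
[2, 3, 73, 7, 1, 380]
[2, 3, 73, 7, 1, 380]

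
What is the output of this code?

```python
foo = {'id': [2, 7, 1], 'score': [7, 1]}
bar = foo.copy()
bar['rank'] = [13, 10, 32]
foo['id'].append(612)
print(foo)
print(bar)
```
{'id': [2, 7, 1, 612], 'score': [7, 1]}
{'id': [2, 7, 1, 612], 'score': [7, 1], 'rank': [13, 10, 32]}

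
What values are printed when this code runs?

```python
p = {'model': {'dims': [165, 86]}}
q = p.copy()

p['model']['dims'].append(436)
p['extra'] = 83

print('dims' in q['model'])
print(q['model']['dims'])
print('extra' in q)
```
True
[165, 86, 436]
False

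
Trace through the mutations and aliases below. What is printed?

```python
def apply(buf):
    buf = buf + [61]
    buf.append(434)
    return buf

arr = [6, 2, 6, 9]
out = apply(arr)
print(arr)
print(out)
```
[6, 2, 6, 9]
[6, 2, 6, 9, 61, 434]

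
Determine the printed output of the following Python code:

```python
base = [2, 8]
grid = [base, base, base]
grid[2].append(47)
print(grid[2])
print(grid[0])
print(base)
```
[2, 8, 47]
[2, 8, 47]
[2, 8, 47]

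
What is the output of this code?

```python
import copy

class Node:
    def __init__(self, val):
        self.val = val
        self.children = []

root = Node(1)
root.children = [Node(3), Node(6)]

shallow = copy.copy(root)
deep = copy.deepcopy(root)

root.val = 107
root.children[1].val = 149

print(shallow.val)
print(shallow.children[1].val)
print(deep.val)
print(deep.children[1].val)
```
1
149
1
6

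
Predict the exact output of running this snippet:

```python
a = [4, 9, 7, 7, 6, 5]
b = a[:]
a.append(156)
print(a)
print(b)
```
[4, 9, 7, 7, 6, 5, 156]
[4, 9, 7, 7, 6, 5]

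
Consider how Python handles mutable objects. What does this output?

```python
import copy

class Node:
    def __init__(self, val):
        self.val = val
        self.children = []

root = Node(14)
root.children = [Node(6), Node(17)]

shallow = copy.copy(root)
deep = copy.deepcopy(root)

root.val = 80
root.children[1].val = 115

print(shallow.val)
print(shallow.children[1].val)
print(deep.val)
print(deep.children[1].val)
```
14
115
14
17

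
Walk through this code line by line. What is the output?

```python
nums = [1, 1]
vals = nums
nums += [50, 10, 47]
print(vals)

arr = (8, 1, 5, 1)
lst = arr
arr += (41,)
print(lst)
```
[1, 1, 50, 10, 47]
(8, 1, 5, 1)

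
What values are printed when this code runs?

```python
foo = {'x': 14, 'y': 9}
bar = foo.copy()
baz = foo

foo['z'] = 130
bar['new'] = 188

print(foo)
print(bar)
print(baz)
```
{'x': 14, 'y': 9, 'z': 130}
{'x': 14, 'y': 9, 'new': 188}
{'x': 14, 'y': 9, 'z': 130}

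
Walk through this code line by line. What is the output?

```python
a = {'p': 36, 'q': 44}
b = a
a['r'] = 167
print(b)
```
{'p': 36, 'q': 44, 'r': 167}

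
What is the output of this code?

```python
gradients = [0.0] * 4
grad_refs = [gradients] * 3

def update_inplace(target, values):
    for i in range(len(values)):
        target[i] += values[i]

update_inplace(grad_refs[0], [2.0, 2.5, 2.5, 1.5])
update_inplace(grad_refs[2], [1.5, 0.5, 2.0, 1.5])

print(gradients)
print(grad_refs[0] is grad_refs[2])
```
[3.5, 3.0, 4.5, 3.0]
True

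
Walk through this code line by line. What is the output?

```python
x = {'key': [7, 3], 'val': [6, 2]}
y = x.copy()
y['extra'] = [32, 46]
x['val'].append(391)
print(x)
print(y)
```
{'key': [7, 3], 'val': [6, 2, 391]}
{'key': [7, 3], 'val': [6, 2, 391], 'extra': [32, 46]}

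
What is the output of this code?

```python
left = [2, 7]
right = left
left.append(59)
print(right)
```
[2, 7, 59]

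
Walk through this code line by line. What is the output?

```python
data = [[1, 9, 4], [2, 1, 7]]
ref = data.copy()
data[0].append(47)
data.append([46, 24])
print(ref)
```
[[1, 9, 4, 47], [2, 1, 7]]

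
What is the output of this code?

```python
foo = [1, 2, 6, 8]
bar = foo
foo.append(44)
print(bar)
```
[1, 2, 6, 8, 44]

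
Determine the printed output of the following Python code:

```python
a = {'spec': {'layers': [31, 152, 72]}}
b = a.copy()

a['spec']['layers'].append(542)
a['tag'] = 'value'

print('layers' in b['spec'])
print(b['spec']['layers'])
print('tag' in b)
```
True
[31, 152, 72, 542]
False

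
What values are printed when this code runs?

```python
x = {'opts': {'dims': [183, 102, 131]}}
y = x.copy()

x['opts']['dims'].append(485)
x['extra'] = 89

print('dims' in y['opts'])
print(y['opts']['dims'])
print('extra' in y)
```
True
[183, 102, 131, 485]
False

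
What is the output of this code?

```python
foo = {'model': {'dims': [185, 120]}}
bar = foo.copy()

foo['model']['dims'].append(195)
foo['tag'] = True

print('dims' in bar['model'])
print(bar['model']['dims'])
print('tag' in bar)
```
True
[185, 120, 195]
False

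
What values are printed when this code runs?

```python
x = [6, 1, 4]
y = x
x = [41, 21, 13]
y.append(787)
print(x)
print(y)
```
[41, 21, 13]
[6, 1, 4, 787]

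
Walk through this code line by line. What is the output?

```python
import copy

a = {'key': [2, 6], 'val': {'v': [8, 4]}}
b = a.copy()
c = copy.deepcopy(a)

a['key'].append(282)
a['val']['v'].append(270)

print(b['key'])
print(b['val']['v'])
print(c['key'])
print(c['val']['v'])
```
[2, 6, 282]
[8, 4, 270]
[2, 6]
[8, 4]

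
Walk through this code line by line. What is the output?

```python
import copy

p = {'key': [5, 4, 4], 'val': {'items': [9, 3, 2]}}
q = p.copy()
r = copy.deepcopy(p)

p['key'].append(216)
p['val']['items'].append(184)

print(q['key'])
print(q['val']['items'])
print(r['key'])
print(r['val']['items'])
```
[5, 4, 4, 216]
[9, 3, 2, 184]
[5, 4, 4]
[9, 3, 2]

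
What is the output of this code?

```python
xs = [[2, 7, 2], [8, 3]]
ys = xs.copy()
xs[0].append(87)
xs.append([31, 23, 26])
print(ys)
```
[[2, 7, 2, 87], [8, 3]]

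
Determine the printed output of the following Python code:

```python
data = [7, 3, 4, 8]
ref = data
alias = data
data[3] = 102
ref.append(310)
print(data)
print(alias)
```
[7, 3, 4, 102, 310]
[7, 3, 4, 102, 310]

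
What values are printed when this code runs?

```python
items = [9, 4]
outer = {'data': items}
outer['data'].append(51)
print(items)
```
[9, 4, 51]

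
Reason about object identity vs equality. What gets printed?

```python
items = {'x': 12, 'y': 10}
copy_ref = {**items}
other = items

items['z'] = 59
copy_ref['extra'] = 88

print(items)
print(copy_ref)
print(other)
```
{'x': 12, 'y': 10, 'z': 59}
{'x': 12, 'y': 10, 'extra': 88}
{'x': 12, 'y': 10, 'z': 59}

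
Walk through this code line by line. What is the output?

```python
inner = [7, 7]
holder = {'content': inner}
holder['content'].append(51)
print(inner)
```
[7, 7, 51]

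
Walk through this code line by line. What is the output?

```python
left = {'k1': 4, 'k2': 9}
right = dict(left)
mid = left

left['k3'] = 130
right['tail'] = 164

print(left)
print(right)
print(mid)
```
{'k1': 4, 'k2': 9, 'k3': 130}
{'k1': 4, 'k2': 9, 'tail': 164}
{'k1': 4, 'k2': 9, 'k3': 130}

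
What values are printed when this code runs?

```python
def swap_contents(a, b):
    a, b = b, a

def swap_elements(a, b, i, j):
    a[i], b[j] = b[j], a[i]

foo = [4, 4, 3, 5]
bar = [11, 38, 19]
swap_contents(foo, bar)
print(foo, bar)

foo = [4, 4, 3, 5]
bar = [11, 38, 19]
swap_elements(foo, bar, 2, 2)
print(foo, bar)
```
[4, 4, 3, 5] [11, 38, 19]
[4, 4, 19, 5] [11, 38, 3]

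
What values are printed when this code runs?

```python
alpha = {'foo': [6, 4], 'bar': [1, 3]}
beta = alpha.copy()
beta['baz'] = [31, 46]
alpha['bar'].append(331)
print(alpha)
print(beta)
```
{'foo': [6, 4], 'bar': [1, 3, 331]}
{'foo': [6, 4], 'bar': [1, 3, 331], 'baz': [31, 46]}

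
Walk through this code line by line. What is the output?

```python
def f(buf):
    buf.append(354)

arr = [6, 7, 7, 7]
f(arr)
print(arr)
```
[6, 7, 7, 7, 354]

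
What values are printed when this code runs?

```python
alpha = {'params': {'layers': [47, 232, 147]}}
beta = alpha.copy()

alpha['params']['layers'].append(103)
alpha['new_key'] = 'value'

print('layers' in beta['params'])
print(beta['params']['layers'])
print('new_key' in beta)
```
True
[47, 232, 147, 103]
False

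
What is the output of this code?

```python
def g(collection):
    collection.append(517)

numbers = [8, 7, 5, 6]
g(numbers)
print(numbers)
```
[8, 7, 5, 6, 517]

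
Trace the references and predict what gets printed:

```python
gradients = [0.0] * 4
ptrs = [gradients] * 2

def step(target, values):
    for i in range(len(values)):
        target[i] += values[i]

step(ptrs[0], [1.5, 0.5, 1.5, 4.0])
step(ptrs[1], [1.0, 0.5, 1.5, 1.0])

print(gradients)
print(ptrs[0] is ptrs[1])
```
[2.5, 1.0, 3.0, 5.0]
True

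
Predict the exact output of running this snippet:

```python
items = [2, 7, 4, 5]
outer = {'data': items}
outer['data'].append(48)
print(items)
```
[2, 7, 4, 5, 48]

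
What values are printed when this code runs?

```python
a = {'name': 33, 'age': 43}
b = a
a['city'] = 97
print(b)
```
{'name': 33, 'age': 43, 'city': 97}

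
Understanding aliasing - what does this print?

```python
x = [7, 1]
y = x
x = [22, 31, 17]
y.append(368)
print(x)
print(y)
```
[22, 31, 17]
[7, 1, 368]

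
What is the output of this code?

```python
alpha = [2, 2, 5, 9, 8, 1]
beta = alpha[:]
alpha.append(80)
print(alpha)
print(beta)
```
[2, 2, 5, 9, 8, 1, 80]
[2, 2, 5, 9, 8, 1]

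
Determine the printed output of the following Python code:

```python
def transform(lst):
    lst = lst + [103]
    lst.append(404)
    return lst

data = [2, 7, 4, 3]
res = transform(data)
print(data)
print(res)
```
[2, 7, 4, 3]
[2, 7, 4, 3, 103, 404]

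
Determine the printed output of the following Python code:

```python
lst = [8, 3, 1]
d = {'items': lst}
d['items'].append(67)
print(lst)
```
[8, 3, 1, 67]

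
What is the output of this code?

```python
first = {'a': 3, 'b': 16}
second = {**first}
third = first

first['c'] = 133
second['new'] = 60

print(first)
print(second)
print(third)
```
{'a': 3, 'b': 16, 'c': 133}
{'a': 3, 'b': 16, 'new': 60}
{'a': 3, 'b': 16, 'c': 133}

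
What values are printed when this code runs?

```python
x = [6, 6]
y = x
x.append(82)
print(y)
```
[6, 6, 82]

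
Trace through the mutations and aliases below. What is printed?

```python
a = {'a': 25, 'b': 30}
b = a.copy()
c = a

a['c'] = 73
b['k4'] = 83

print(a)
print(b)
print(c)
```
{'a': 25, 'b': 30, 'c': 73}
{'a': 25, 'b': 30, 'k4': 83}
{'a': 25, 'b': 30, 'c': 73}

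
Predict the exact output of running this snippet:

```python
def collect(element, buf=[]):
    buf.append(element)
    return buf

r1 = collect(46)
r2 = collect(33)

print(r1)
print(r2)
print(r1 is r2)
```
[46, 33]
[46, 33]
True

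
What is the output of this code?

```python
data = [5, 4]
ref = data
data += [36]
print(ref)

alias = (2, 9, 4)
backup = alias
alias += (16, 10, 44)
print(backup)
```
[5, 4, 36]
(2, 9, 4)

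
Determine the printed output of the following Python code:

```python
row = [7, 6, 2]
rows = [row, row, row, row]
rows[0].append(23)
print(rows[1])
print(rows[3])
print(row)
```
[7, 6, 2, 23]
[7, 6, 2, 23]
[7, 6, 2, 23]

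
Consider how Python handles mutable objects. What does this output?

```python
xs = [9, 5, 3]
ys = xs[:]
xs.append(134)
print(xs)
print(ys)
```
[9, 5, 3, 134]
[9, 5, 3]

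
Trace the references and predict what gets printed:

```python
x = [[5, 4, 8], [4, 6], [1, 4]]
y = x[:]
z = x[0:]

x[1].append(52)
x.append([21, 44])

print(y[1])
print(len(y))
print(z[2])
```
[4, 6, 52]
3
[1, 4]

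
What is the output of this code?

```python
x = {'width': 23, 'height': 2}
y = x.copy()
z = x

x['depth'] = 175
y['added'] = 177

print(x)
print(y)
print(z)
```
{'width': 23, 'height': 2, 'depth': 175}
{'width': 23, 'height': 2, 'added': 177}
{'width': 23, 'height': 2, 'depth': 175}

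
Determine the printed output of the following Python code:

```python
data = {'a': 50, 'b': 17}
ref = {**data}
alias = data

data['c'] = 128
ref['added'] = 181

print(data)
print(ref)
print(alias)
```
{'a': 50, 'b': 17, 'c': 128}
{'a': 50, 'b': 17, 'added': 181}
{'a': 50, 'b': 17, 'c': 128}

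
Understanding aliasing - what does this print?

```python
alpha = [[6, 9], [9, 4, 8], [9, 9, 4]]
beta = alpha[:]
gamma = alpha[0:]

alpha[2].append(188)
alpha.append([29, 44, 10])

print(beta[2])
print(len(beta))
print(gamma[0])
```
[9, 9, 4, 188]
3
[6, 9]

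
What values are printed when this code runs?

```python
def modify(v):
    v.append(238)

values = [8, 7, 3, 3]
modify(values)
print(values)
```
[8, 7, 3, 3, 238]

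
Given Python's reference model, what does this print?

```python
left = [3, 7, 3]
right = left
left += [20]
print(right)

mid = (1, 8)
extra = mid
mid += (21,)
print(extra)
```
[3, 7, 3, 20]
(1, 8)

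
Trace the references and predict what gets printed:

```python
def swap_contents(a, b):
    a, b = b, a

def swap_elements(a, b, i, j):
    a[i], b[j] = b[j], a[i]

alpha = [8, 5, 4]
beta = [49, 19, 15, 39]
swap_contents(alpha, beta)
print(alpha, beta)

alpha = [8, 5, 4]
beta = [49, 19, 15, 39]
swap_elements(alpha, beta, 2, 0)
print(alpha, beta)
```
[8, 5, 4] [49, 19, 15, 39]
[8, 5, 49] [4, 19, 15, 39]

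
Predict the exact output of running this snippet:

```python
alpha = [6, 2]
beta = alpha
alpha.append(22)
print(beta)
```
[6, 2, 22]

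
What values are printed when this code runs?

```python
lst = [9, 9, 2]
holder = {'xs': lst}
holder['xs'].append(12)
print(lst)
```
[9, 9, 2, 12]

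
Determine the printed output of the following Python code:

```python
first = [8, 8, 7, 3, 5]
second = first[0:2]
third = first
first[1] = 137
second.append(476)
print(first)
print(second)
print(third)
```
[8, 137, 7, 3, 5]
[8, 8, 476]
[8, 137, 7, 3, 5]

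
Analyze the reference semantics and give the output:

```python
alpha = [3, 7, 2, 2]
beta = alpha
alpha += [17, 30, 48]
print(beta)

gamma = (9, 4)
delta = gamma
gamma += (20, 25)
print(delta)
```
[3, 7, 2, 2, 17, 30, 48]
(9, 4)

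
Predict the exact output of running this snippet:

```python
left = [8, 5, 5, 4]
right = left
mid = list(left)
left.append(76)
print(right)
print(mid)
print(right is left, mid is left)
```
[8, 5, 5, 4, 76]
[8, 5, 5, 4]
True False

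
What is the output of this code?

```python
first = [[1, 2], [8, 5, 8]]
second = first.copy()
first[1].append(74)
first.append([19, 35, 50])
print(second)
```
[[1, 2], [8, 5, 8, 74]]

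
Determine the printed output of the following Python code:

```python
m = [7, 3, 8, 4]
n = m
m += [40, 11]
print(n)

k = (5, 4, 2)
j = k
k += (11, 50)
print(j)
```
[7, 3, 8, 4, 40, 11]
(5, 4, 2)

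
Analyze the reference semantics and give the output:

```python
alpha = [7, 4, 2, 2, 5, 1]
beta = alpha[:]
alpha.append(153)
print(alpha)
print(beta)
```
[7, 4, 2, 2, 5, 1, 153]
[7, 4, 2, 2, 5, 1]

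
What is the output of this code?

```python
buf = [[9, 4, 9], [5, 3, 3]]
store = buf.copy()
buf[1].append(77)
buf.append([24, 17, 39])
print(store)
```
[[9, 4, 9], [5, 3, 3, 77]]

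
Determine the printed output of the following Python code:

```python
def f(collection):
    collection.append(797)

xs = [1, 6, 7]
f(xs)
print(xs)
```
[1, 6, 7, 797]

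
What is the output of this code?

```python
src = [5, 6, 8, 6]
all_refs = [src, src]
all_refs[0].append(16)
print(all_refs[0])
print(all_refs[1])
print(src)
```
[5, 6, 8, 6, 16]
[5, 6, 8, 6, 16]
[5, 6, 8, 6, 16]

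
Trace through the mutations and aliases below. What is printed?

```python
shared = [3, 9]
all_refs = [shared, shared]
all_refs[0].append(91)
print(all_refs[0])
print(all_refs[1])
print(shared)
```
[3, 9, 91]
[3, 9, 91]
[3, 9, 91]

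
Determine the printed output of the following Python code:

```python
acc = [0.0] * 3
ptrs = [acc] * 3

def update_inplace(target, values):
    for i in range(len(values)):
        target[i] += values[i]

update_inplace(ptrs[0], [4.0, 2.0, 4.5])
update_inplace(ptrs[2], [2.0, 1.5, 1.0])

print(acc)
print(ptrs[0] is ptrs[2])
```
[6.0, 3.5, 5.5]
True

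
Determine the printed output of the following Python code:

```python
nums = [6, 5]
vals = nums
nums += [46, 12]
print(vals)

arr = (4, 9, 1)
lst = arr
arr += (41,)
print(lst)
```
[6, 5, 46, 12]
(4, 9, 1)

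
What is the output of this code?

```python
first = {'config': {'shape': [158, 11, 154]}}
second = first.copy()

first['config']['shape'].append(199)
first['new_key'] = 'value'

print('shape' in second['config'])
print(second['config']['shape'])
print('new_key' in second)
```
True
[158, 11, 154, 199]
False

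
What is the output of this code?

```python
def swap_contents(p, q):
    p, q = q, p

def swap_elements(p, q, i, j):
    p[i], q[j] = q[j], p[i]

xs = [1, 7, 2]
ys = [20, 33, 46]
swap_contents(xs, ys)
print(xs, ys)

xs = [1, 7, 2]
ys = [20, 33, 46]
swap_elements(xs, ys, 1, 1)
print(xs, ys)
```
[1, 7, 2] [20, 33, 46]
[1, 33, 2] [20, 7, 46]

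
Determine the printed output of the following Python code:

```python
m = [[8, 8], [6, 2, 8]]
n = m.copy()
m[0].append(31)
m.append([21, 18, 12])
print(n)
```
[[8, 8, 31], [6, 2, 8]]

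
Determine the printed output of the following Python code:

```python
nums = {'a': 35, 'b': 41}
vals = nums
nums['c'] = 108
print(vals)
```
{'a': 35, 'b': 41, 'c': 108}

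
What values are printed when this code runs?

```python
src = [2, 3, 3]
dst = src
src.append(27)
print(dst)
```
[2, 3, 3, 27]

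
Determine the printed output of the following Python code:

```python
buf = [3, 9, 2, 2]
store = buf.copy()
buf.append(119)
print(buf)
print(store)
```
[3, 9, 2, 2, 119]
[3, 9, 2, 2]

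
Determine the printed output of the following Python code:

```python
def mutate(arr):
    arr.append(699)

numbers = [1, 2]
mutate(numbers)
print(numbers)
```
[1, 2, 699]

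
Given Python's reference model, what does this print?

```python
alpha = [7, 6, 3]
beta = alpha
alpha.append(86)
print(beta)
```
[7, 6, 3, 86]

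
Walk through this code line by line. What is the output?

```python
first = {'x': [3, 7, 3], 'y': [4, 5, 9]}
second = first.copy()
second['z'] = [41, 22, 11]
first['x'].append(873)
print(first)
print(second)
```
{'x': [3, 7, 3, 873], 'y': [4, 5, 9]}
{'x': [3, 7, 3, 873], 'y': [4, 5, 9], 'z': [41, 22, 11]}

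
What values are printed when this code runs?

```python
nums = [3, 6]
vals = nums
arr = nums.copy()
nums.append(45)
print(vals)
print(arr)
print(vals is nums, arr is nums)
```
[3, 6, 45]
[3, 6]
True False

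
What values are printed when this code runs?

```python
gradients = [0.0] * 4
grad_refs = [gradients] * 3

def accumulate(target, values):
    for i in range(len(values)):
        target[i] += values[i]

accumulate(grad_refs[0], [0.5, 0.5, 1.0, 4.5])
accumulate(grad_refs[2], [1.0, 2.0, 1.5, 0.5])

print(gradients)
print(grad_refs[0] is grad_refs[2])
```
[1.5, 2.5, 2.5, 5.0]
True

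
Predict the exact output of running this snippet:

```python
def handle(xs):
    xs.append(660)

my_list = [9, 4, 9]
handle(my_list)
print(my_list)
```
[9, 4, 9, 660]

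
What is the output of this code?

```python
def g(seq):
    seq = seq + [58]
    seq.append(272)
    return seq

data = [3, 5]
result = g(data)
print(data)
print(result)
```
[3, 5]
[3, 5, 58, 272]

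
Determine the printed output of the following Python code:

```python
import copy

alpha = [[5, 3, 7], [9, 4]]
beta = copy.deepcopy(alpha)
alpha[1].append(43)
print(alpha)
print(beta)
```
[[5, 3, 7], [9, 4, 43]]
[[5, 3, 7], [9, 4]]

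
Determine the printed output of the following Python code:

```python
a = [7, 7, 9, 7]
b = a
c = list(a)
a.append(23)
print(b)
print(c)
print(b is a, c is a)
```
[7, 7, 9, 7, 23]
[7, 7, 9, 7]
True False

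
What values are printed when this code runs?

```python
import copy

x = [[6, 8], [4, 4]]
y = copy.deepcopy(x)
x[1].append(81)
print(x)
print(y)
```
[[6, 8], [4, 4, 81]]
[[6, 8], [4, 4]]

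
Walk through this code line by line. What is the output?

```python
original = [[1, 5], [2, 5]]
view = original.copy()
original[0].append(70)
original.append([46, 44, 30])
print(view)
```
[[1, 5, 70], [2, 5]]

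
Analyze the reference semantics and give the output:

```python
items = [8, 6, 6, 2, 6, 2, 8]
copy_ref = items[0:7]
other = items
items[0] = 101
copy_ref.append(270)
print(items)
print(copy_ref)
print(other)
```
[101, 6, 6, 2, 6, 2, 8]
[8, 6, 6, 2, 6, 2, 8, 270]
[101, 6, 6, 2, 6, 2, 8]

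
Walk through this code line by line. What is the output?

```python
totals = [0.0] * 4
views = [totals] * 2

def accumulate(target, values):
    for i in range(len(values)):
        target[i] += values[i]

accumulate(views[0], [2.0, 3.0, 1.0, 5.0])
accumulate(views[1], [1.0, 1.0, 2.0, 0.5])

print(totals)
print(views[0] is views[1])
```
[3.0, 4.0, 3.0, 5.5]
True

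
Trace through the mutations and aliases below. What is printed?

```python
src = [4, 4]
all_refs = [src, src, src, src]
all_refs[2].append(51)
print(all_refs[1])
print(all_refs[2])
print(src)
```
[4, 4, 51]
[4, 4, 51]
[4, 4, 51]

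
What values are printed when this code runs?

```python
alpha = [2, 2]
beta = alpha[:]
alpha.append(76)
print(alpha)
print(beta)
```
[2, 2, 76]
[2, 2]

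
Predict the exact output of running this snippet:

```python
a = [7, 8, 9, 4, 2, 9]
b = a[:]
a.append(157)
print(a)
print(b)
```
[7, 8, 9, 4, 2, 9, 157]
[7, 8, 9, 4, 2, 9]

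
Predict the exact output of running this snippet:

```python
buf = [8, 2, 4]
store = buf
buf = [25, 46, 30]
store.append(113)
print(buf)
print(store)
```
[25, 46, 30]
[8, 2, 4, 113]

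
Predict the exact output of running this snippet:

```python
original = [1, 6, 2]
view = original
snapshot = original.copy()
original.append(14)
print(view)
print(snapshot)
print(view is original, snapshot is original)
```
[1, 6, 2, 14]
[1, 6, 2]
True False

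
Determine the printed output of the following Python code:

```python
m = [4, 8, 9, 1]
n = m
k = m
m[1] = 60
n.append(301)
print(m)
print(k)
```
[4, 60, 9, 1, 301]
[4, 60, 9, 1, 301]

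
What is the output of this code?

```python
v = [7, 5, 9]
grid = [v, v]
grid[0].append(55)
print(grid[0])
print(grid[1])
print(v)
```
[7, 5, 9, 55]
[7, 5, 9, 55]
[7, 5, 9, 55]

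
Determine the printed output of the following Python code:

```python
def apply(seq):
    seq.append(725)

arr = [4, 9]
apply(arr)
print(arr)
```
[4, 9, 725]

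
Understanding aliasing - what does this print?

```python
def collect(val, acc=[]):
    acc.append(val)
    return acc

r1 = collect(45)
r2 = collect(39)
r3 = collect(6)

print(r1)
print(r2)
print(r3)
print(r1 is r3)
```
[45, 39, 6]
[45, 39, 6]
[45, 39, 6]
True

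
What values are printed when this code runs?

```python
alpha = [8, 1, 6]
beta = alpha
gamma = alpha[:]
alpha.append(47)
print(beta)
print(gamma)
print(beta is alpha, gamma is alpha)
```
[8, 1, 6, 47]
[8, 1, 6]
True False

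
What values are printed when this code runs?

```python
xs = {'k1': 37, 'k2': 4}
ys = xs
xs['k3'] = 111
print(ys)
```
{'k1': 37, 'k2': 4, 'k3': 111}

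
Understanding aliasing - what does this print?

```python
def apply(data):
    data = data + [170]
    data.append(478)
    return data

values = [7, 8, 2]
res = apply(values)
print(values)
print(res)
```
[7, 8, 2]
[7, 8, 2, 170, 478]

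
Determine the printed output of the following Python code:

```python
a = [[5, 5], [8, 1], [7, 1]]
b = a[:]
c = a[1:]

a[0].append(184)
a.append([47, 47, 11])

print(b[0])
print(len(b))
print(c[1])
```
[5, 5, 184]
3
[7, 1]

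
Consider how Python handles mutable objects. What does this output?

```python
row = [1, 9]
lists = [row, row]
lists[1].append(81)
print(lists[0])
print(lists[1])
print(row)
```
[1, 9, 81]
[1, 9, 81]
[1, 9, 81]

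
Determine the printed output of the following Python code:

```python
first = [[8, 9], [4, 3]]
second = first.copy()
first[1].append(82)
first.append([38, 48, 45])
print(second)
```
[[8, 9], [4, 3, 82]]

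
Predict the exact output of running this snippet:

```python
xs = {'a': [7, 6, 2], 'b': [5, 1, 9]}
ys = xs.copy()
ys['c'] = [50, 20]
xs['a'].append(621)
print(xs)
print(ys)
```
{'a': [7, 6, 2, 621], 'b': [5, 1, 9]}
{'a': [7, 6, 2, 621], 'b': [5, 1, 9], 'c': [50, 20]}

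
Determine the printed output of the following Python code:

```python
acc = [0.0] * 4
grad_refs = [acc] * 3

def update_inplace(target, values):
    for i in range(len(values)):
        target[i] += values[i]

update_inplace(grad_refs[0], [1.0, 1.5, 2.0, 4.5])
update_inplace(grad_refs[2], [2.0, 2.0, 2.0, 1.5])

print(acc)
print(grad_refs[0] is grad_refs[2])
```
[3.0, 3.5, 4.0, 6.0]
True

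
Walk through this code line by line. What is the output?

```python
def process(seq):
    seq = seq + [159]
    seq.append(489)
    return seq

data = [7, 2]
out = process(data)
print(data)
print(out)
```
[7, 2]
[7, 2, 159, 489]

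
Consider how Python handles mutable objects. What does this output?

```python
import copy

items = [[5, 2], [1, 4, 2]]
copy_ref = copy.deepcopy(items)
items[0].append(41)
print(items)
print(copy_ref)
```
[[5, 2, 41], [1, 4, 2]]
[[5, 2], [1, 4, 2]]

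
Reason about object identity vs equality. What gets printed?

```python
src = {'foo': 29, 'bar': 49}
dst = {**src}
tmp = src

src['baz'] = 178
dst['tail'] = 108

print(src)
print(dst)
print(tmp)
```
{'foo': 29, 'bar': 49, 'baz': 178}
{'foo': 29, 'bar': 49, 'tail': 108}
{'foo': 29, 'bar': 49, 'baz': 178}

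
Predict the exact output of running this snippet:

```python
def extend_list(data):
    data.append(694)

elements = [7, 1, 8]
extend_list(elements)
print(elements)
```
[7, 1, 8, 694]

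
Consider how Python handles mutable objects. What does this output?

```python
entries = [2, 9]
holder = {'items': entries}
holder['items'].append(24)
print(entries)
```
[2, 9, 24]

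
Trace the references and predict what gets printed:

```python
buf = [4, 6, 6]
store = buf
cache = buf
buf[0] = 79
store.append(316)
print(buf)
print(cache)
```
[79, 6, 6, 316]
[79, 6, 6, 316]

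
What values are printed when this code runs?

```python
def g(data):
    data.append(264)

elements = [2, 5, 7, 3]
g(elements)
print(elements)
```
[2, 5, 7, 3, 264]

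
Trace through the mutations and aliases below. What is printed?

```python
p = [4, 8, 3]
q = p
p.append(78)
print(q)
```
[4, 8, 3, 78]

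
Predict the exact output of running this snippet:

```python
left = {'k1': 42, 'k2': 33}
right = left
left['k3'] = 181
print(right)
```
{'k1': 42, 'k2': 33, 'k3': 181}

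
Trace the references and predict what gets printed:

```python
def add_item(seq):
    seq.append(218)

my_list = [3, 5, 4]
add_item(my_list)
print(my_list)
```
[3, 5, 4, 218]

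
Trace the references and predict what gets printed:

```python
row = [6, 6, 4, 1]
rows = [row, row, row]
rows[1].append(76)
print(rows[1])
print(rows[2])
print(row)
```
[6, 6, 4, 1, 76]
[6, 6, 4, 1, 76]
[6, 6, 4, 1, 76]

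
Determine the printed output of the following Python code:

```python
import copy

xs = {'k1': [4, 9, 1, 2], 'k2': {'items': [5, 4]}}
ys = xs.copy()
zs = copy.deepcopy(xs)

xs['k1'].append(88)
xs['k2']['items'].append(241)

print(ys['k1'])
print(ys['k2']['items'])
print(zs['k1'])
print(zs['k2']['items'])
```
[4, 9, 1, 2, 88]
[5, 4, 241]
[4, 9, 1, 2]
[5, 4]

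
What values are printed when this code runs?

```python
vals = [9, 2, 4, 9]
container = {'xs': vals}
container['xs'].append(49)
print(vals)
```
[9, 2, 4, 9, 49]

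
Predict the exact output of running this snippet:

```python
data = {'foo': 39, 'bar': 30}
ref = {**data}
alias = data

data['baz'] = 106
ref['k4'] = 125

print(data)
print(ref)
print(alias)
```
{'foo': 39, 'bar': 30, 'baz': 106}
{'foo': 39, 'bar': 30, 'k4': 125}
{'foo': 39, 'bar': 30, 'baz': 106}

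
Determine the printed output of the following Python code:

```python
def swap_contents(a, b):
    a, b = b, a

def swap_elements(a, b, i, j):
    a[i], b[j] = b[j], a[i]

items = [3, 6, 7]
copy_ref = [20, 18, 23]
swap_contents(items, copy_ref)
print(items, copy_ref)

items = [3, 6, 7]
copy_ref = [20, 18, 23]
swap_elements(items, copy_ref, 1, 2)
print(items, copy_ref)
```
[3, 6, 7] [20, 18, 23]
[3, 23, 7] [20, 18, 6]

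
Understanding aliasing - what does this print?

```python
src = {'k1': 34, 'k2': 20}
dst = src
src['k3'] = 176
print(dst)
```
{'k1': 34, 'k2': 20, 'k3': 176}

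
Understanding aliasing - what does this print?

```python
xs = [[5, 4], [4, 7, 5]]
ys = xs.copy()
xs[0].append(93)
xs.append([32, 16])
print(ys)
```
[[5, 4, 93], [4, 7, 5]]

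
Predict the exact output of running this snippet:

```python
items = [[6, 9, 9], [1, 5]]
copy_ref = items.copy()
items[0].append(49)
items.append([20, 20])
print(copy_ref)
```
[[6, 9, 9, 49], [1, 5]]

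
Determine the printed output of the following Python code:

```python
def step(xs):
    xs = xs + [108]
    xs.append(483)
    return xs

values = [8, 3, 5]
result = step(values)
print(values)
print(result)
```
[8, 3, 5]
[8, 3, 5, 108, 483]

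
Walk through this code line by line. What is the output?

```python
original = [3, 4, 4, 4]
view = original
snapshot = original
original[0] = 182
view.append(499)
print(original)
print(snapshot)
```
[182, 4, 4, 4, 499]
[182, 4, 4, 4, 499]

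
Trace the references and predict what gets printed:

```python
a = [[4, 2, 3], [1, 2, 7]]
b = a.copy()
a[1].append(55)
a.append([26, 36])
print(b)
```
[[4, 2, 3], [1, 2, 7, 55]]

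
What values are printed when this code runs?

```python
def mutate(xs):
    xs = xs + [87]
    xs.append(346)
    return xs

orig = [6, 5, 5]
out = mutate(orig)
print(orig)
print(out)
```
[6, 5, 5]
[6, 5, 5, 87, 346]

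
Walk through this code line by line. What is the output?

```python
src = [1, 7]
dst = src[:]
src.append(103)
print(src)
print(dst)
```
[1, 7, 103]
[1, 7]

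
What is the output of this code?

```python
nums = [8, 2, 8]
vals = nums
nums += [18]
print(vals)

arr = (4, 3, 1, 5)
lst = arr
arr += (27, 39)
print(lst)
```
[8, 2, 8, 18]
(4, 3, 1, 5)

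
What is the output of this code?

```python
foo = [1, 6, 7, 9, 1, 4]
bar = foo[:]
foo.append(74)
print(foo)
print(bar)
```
[1, 6, 7, 9, 1, 4, 74]
[1, 6, 7, 9, 1, 4]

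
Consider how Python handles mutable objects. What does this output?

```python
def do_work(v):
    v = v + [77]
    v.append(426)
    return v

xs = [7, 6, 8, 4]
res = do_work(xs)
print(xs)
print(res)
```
[7, 6, 8, 4]
[7, 6, 8, 4, 77, 426]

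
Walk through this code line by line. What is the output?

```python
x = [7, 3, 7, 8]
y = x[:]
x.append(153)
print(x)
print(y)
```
[7, 3, 7, 8, 153]
[7, 3, 7, 8]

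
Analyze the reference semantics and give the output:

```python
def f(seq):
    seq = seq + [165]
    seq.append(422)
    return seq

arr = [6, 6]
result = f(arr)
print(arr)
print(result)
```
[6, 6]
[6, 6, 165, 422]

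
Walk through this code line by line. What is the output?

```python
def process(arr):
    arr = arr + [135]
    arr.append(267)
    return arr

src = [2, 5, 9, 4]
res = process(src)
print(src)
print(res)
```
[2, 5, 9, 4]
[2, 5, 9, 4, 135, 267]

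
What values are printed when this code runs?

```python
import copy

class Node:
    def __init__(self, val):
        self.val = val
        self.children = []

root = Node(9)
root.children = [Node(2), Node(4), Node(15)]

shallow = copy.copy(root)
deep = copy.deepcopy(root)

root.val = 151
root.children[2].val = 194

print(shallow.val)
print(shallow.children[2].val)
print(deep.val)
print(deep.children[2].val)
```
9
194
9
15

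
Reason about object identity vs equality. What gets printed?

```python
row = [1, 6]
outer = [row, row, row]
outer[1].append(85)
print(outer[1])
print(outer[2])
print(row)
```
[1, 6, 85]
[1, 6, 85]
[1, 6, 85]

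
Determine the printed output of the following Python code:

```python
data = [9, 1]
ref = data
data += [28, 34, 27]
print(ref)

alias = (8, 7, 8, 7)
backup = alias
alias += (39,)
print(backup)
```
[9, 1, 28, 34, 27]
(8, 7, 8, 7)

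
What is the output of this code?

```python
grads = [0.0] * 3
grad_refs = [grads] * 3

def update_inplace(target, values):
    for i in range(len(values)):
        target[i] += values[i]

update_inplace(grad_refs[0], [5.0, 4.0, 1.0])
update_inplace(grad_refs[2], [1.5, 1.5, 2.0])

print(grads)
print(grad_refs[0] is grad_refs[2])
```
[6.5, 5.5, 3.0]
True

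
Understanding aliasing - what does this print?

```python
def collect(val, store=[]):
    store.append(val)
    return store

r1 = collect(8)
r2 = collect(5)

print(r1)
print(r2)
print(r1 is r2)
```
[8, 5]
[8, 5]
True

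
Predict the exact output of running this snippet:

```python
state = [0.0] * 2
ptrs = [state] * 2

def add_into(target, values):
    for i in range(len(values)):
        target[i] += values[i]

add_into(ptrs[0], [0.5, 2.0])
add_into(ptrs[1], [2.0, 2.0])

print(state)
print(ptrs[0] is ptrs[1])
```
[2.5, 4.0]
True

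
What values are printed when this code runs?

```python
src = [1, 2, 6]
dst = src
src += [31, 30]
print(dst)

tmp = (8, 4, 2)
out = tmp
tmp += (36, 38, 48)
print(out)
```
[1, 2, 6, 31, 30]
(8, 4, 2)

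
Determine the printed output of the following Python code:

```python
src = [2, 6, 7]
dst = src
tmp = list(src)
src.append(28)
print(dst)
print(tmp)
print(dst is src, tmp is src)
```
[2, 6, 7, 28]
[2, 6, 7]
True False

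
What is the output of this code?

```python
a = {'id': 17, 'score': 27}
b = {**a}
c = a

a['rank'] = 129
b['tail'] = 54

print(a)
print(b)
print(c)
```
{'id': 17, 'score': 27, 'rank': 129}
{'id': 17, 'score': 27, 'tail': 54}
{'id': 17, 'score': 27, 'rank': 129}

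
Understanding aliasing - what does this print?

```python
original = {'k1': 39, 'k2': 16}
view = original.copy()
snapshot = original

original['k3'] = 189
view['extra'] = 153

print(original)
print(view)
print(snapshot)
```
{'k1': 39, 'k2': 16, 'k3': 189}
{'k1': 39, 'k2': 16, 'extra': 153}
{'k1': 39, 'k2': 16, 'k3': 189}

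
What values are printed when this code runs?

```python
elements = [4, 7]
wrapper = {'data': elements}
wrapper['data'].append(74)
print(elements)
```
[4, 7, 74]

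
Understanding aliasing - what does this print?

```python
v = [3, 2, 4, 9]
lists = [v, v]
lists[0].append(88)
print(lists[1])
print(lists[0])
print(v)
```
[3, 2, 4, 9, 88]
[3, 2, 4, 9, 88]
[3, 2, 4, 9, 88]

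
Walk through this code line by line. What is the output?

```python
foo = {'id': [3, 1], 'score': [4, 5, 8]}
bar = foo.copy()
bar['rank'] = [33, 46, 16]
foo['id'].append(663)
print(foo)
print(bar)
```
{'id': [3, 1, 663], 'score': [4, 5, 8]}
{'id': [3, 1, 663], 'score': [4, 5, 8], 'rank': [33, 46, 16]}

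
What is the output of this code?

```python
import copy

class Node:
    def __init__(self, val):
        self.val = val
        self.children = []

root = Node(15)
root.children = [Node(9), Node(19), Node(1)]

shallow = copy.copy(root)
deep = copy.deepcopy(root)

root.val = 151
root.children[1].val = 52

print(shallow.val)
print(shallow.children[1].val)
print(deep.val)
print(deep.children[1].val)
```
15
52
15
19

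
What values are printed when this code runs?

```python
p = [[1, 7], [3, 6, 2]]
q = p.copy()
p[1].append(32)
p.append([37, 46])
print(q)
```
[[1, 7], [3, 6, 2, 32]]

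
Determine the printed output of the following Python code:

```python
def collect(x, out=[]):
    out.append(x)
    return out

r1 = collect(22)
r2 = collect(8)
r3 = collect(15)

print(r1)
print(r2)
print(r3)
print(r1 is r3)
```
[22, 8, 15]
[22, 8, 15]
[22, 8, 15]
True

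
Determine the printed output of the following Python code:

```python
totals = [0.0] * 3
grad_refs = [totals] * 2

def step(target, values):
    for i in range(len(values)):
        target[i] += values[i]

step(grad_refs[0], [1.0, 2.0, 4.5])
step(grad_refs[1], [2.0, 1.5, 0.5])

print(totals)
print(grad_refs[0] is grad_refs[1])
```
[3.0, 3.5, 5.0]
True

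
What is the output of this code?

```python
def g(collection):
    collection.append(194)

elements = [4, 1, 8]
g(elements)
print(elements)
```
[4, 1, 8, 194]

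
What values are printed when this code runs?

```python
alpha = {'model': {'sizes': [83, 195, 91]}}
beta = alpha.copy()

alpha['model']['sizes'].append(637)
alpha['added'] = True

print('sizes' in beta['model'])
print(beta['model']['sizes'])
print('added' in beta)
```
True
[83, 195, 91, 637]
False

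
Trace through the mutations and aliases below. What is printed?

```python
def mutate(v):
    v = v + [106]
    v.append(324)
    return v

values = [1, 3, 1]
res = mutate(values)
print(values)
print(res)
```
[1, 3, 1]
[1, 3, 1, 106, 324]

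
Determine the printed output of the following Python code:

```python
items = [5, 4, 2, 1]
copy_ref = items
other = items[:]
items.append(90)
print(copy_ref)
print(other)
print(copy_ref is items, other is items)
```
[5, 4, 2, 1, 90]
[5, 4, 2, 1]
True False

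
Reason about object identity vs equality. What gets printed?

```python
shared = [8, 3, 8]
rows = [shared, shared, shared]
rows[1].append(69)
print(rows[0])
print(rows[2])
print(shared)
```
[8, 3, 8, 69]
[8, 3, 8, 69]
[8, 3, 8, 69]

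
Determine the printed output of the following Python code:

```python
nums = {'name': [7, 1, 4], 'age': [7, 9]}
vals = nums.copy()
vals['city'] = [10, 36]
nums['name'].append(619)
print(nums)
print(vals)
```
{'name': [7, 1, 4, 619], 'age': [7, 9]}
{'name': [7, 1, 4, 619], 'age': [7, 9], 'city': [10, 36]}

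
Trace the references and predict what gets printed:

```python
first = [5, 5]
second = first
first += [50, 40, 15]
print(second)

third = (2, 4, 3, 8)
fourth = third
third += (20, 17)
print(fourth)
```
[5, 5, 50, 40, 15]
(2, 4, 3, 8)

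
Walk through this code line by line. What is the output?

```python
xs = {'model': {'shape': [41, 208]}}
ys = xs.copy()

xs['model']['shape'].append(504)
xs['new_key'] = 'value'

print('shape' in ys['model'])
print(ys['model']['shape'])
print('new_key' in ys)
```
True
[41, 208, 504]
False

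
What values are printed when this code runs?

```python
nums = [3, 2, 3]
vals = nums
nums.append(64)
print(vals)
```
[3, 2, 3, 64]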